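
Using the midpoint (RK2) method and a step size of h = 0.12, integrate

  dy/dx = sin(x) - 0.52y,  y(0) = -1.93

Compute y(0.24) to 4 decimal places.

Midpoint: k1 = f(x_n, y_n); k2 = f(x_n + h/2, y_n + (h/2)·k1); y_{n+1} = y_n + h·k2.
x=0.000000, y=-1.930000:
  k1 = f(0.000000, -1.930000) = 1.003600
  k2 = f(0.060000, -1.869784) = 1.032252
  y ← -1.930000 + 0.12·1.032252 = -1.806130
x=0.120000, y=-1.806130:
  k1 = f(0.120000, -1.806130) = 1.058900
  k2 = f(0.180000, -1.742596) = 1.085179
  y ← -1.806130 + 0.12·1.085179 = -1.675908
y(0.24) ≈ -1.6759

-1.6759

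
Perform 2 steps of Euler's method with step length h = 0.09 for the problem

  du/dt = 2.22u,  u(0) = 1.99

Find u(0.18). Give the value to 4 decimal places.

Euler: u_{n+1} = u_n + h·f(t_n, u_n).
t=0.000000, u=1.990000: f=4.417800 → u ← 1.990000 + 0.09·4.417800 = 2.387602
t=0.090000, u=2.387602: f=5.300476 → u ← 2.387602 + 0.09·5.300476 = 2.864645
u(0.18) ≈ 2.8646

2.8646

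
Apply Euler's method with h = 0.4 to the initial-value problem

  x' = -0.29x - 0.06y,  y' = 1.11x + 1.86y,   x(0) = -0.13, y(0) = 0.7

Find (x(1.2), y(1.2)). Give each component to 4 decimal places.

-0.1749, 3.3715

Euler on (x,y): x_{n+1} = x_n + h·x', y_{n+1} = y_n + h·y'.
0.000000: (-0.130000, 0.700000); f=(-0.004300, 1.157700) → (-0.131720, 1.163080)
0.400000: (-0.131720, 1.163080); f=(-0.031586, 2.017120) → (-0.144354, 1.969928)
0.800000: (-0.144354, 1.969928); f=(-0.076333, 3.503832) → (-0.174888, 3.371461)
(x(1.2), y(1.2)) ≈ (-0.1749, 3.3715)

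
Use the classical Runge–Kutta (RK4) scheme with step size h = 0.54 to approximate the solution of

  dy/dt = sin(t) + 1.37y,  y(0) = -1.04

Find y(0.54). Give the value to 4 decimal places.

-1.9928

RK4: k1 = f(t_n, y_n); k2 = f(t_n + h/2, y_n + (h/2)·k1); k3 = f(t_n + h/2, y_n + (h/2)·k2); k4 = f(t_n + h, y_n + h·k3); y_{n+1} = y_n + (h/6)·(k1 + 2k2 + 2k3 + k4).
t=0.000000, y=-1.040000:
  k1 = f(0.000000, -1.040000) = -1.424800
  k2 = f(0.270000, -1.424696) = -1.685102
  k3 = f(0.270000, -1.494978) = -1.781388
  k4 = f(0.540000, -2.001949) = -2.228535
  y ← -1.040000 + (0.54/6)·(k1 + 2k2 + 2k3 + k4) = -1.992768
y(0.54) ≈ -1.9928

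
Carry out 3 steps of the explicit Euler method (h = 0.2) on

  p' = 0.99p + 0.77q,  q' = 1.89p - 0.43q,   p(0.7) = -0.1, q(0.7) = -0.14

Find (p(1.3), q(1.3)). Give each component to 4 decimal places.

Euler on (p,q): p_{n+1} = p_n + h·p', q_{n+1} = q_n + h·q'.
0.700000: (-0.100000, -0.140000); f=(-0.206800, -0.128800) → (-0.141360, -0.165760)
0.900000: (-0.141360, -0.165760); f=(-0.267582, -0.195894) → (-0.194876, -0.204939)
1.100000: (-0.194876, -0.204939); f=(-0.350730, -0.280193) → (-0.265022, -0.260977)
(p(1.3), q(1.3)) ≈ (-0.2650, -0.2610)

-0.2650, -0.2610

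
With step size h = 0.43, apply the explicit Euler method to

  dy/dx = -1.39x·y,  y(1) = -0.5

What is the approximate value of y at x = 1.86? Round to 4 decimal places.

-0.0292

Euler: y_{n+1} = y_n + h·f(x_n, y_n).
x=1.000000, y=-0.500000: f=0.695000 → y ← -0.500000 + 0.43·0.695000 = -0.201150
x=1.430000, y=-0.201150: f=0.399826 → y ← -0.201150 + 0.43·0.399826 = -0.029225
y(1.86) ≈ -0.0292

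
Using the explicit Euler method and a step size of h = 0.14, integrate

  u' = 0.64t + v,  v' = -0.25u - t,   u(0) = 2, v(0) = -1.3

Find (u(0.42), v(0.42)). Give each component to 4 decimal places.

1.4604, -1.5498

Euler on (u,v): u_{n+1} = u_n + h·u', v_{n+1} = v_n + h·v'.
0.000000: (2.000000, -1.300000); f=(-1.300000, -0.500000) → (1.818000, -1.370000)
0.140000: (1.818000, -1.370000); f=(-1.280400, -0.594500) → (1.638744, -1.453230)
0.280000: (1.638744, -1.453230); f=(-1.274030, -0.689686) → (1.460380, -1.549786)
(u(0.42), v(0.42)) ≈ (1.4604, -1.5498)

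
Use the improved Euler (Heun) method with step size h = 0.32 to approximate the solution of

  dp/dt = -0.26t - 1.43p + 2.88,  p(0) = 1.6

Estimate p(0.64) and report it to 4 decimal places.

1.7982

Heun: k1 = f(t_n, p_n); k2 = f(t_n + h, p_n + h·k1); p_{n+1} = p_n + (h/2)·(k1 + k2).
t=0.000000, p=1.600000:
  k1 = f(0.000000, 1.600000) = 0.592000
  k2 = f(0.320000, 1.789440) = 0.237901
  p ← 1.600000 + (0.32/2)·(0.592000 + 0.237901) = 1.732784
t=0.320000, p=1.732784:
  k1 = f(0.320000, 1.732784) = 0.318919
  k2 = f(0.640000, 1.834838) = 0.089782
  p ← 1.732784 + (0.32/2)·(0.318919 + 0.089782) = 1.798176
p(0.64) ≈ 1.7982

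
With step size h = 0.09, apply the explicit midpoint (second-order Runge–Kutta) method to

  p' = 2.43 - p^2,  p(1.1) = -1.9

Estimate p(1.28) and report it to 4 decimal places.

-2.2027

Midpoint: k1 = f(t_n, p_n); k2 = f(t_n + h/2, p_n + (h/2)·k1); p_{n+1} = p_n + h·k2.
t=1.100000, p=-1.900000:
  k1 = f(1.100000, -1.900000) = -1.180000
  k2 = f(1.145000, -1.953100) = -1.384600
  p ← -1.900000 + 0.09·(-1.384600) = -2.024614
t=1.190000, p=-2.024614:
  k1 = f(1.190000, -2.024614) = -1.669062
  k2 = f(1.235000, -2.099722) = -1.978831
  p ← -2.024614 + 0.09·(-1.978831) = -2.202709
p(1.28) ≈ -2.2027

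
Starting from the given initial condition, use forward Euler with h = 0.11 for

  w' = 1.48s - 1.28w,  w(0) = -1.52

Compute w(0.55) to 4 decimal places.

Euler: w_{n+1} = w_n + h·f(s_n, w_n).
s=0.000000, w=-1.520000: f=1.945600 → w ← -1.520000 + 0.11·1.945600 = -1.305984
s=0.110000, w=-1.305984: f=1.834460 → w ← -1.305984 + 0.11·1.834460 = -1.104193
s=0.220000, w=-1.104193: f=1.738968 → w ← -1.104193 + 0.11·1.738968 = -0.912907
s=0.330000, w=-0.912907: f=1.656921 → w ← -0.912907 + 0.11·1.656921 = -0.730646
s=0.440000, w=-0.730646: f=1.586427 → w ← -0.730646 + 0.11·1.586427 = -0.556139
w(0.55) ≈ -0.5561

-0.5561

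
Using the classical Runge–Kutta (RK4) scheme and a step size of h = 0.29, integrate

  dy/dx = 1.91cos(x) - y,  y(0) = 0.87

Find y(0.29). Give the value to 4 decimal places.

RK4: k1 = f(x_n, y_n); k2 = f(x_n + h/2, y_n + (h/2)·k1); k3 = f(x_n + h/2, y_n + (h/2)·k2); k4 = f(x_n + h, y_n + h·k3); y_{n+1} = y_n + (h/6)·(k1 + 2k2 + 2k3 + k4).
x=0.000000, y=0.870000:
  k1 = f(0.000000, 0.870000) = 1.040000
  k2 = f(0.145000, 1.020800) = 0.869156
  k3 = f(0.145000, 0.996028) = 0.893929
  k4 = f(0.290000, 1.129239) = 0.701007
  y ← 0.870000 + (0.29/6)·(k1 + 2k2 + 2k3 + k4) = 1.124580
y(0.29) ≈ 1.1246

1.1246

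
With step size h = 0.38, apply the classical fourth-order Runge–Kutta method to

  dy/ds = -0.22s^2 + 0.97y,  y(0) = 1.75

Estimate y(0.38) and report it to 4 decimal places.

RK4: k1 = f(s_n, y_n); k2 = f(s_n + h/2, y_n + (h/2)·k1); k3 = f(s_n + h/2, y_n + (h/2)·k2); k4 = f(s_n + h, y_n + h·k3); y_{n+1} = y_n + (h/6)·(k1 + 2k2 + 2k3 + k4).
s=0.000000, y=1.750000:
  k1 = f(0.000000, 1.750000) = 1.697500
  k2 = f(0.190000, 2.072525) = 2.002407
  k3 = f(0.190000, 2.130457) = 2.058602
  k4 = f(0.380000, 2.532269) = 2.424533
  y ← 1.750000 + (0.38/6)·(k1 + 2k2 + 2k3 + k4) = 2.525457
y(0.38) ≈ 2.5255

2.5255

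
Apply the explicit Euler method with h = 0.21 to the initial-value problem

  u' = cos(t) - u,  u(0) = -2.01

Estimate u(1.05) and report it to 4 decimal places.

-0.0415

Euler: u_{n+1} = u_n + h·f(t_n, u_n).
t=0.000000, u=-2.010000: f=3.010000 → u ← -2.010000 + 0.21·3.010000 = -1.377900
t=0.210000, u=-1.377900: f=2.355931 → u ← -1.377900 + 0.21·2.355931 = -0.883155
t=0.420000, u=-0.883155: f=1.796243 → u ← -0.883155 + 0.21·1.796243 = -0.505943
t=0.630000, u=-0.505943: f=1.313971 → u ← -0.505943 + 0.21·1.313971 = -0.230009
t=0.840000, u=-0.230009: f=0.897472 → u ← -0.230009 + 0.21·0.897472 = -0.041540
u(1.05) ≈ -0.0415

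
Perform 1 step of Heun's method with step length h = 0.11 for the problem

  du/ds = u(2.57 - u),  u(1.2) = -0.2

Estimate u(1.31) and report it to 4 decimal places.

Heun: k1 = f(s_n, u_n); k2 = f(s_n + h, u_n + h·k1); u_{n+1} = u_n + (h/2)·(k1 + k2).
s=1.200000, u=-0.200000:
  k1 = f(1.200000, -0.200000) = -0.554000
  k2 = f(1.310000, -0.260940) = -0.738705
  u ← -0.200000 + (0.11/2)·(-0.554000 + (-0.738705)) = -0.271099
u(1.31) ≈ -0.2711

-0.2711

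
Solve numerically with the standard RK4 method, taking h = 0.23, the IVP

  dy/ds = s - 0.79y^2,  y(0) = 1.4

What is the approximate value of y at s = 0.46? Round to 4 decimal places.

RK4: k1 = f(s_n, y_n); k2 = f(s_n + h/2, y_n + (h/2)·k1); k3 = f(s_n + h/2, y_n + (h/2)·k2); k4 = f(s_n + h, y_n + h·k3); y_{n+1} = y_n + (h/6)·(k1 + 2k2 + 2k3 + k4).
s=0.000000, y=1.400000:
  k1 = f(0.000000, 1.400000) = -1.548400
  k2 = f(0.115000, 1.221934) = -1.064567
  k3 = f(0.115000, 1.277575) = -1.174436
  k4 = f(0.230000, 1.129880) = -0.778536
  y ← 1.400000 + (0.23/6)·(k1 + 2k2 + 2k3 + k4) = 1.139144
s=0.230000, y=1.139144:
  k1 = f(0.230000, 1.139144) = -0.795143
  k2 = f(0.345000, 1.047702) = -0.522168
  k3 = f(0.345000, 1.079095) = -0.574912
  k4 = f(0.460000, 1.006914) = -0.340962
  y ← 1.139144 + (0.23/6)·(k1 + 2k2 + 2k3 + k4) = 1.011484
y(0.46) ≈ 1.0115

1.0115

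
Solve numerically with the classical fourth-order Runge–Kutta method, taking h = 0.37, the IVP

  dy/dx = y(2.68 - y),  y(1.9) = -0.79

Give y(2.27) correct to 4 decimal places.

RK4: k1 = f(x_n, y_n); k2 = f(x_n + h/2, y_n + (h/2)·k1); k3 = f(x_n + h/2, y_n + (h/2)·k2); k4 = f(x_n + h, y_n + h·k3); y_{n+1} = y_n + (h/6)·(k1 + 2k2 + 2k3 + k4).
x=1.900000, y=-0.790000:
  k1 = f(1.900000, -0.790000) = -2.741300
  k2 = f(2.085000, -1.297141) = -5.158910
  k3 = f(2.085000, -1.744398) = -7.717913
  k4 = f(2.270000, -3.645628) = -23.060885
  y ← -0.790000 + (0.37/6)·(k1 + 2k2 + 2k3 + k4) = -3.969276
y(2.27) ≈ -3.9693

-3.9693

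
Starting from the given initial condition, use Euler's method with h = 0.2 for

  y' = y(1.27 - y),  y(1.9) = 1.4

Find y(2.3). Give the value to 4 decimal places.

Euler: y_{n+1} = y_n + h·f(x_n, y_n).
x=1.900000, y=1.400000: f=-0.182000 → y ← 1.400000 + 0.2·(-0.182000) = 1.363600
x=2.100000, y=1.363600: f=-0.127633 → y ← 1.363600 + 0.2·(-0.127633) = 1.338073
y(2.3) ≈ 1.3381

1.3381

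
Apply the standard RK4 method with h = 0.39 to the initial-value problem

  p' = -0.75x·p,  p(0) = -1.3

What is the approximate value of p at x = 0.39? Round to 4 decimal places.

RK4: k1 = f(x_n, p_n); k2 = f(x_n + h/2, p_n + (h/2)·k1); k3 = f(x_n + h/2, p_n + (h/2)·k2); k4 = f(x_n + h, p_n + h·k3); p_{n+1} = p_n + (h/6)·(k1 + 2k2 + 2k3 + k4).
x=0.000000, p=-1.300000:
  k1 = f(0.000000, -1.300000) = 0.000000
  k2 = f(0.195000, -1.300000) = 0.190125
  k3 = f(0.195000, -1.262926) = 0.184703
  k4 = f(0.390000, -1.227966) = 0.359180
  p ← -1.300000 + (0.39/6)·(k1 + 2k2 + 2k3 + k4) = -1.227926
p(0.39) ≈ -1.2279

-1.2279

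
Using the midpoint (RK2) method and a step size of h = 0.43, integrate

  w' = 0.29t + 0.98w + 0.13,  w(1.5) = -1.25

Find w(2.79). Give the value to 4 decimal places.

Midpoint: k1 = f(t_n, w_n); k2 = f(t_n + h/2, w_n + (h/2)·k1); w_{n+1} = w_n + h·k2.
t=1.500000, w=-1.250000:
  k1 = f(1.500000, -1.250000) = -0.660000
  k2 = f(1.715000, -1.391900) = -0.736712
  w ← -1.250000 + 0.43·(-0.736712) = -1.566786
t=1.930000, w=-1.566786:
  k1 = f(1.930000, -1.566786) = -0.845750
  k2 = f(2.145000, -1.748623) = -0.961600
  w ← -1.566786 + 0.43·(-0.961600) = -1.980274
t=2.360000, w=-1.980274:
  k1 = f(2.360000, -1.980274) = -1.126269
  k2 = f(2.575000, -2.222422) = -1.301224
  w ← -1.980274 + 0.43·(-1.301224) = -2.539800
w(2.79) ≈ -2.5398

-2.5398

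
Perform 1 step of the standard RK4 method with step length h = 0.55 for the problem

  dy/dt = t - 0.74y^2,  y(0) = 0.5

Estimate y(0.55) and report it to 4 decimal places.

RK4: k1 = f(t_n, y_n); k2 = f(t_n + h/2, y_n + (h/2)·k1); k3 = f(t_n + h/2, y_n + (h/2)·k2); k4 = f(t_n + h, y_n + h·k3); y_{n+1} = y_n + (h/6)·(k1 + 2k2 + 2k3 + k4).
t=0.000000, y=0.500000:
  k1 = f(0.000000, 0.500000) = -0.185000
  k2 = f(0.275000, 0.449125) = 0.125732
  k3 = f(0.275000, 0.534576) = 0.063529
  k4 = f(0.550000, 0.534941) = 0.338240
  y ← 0.500000 + (0.55/6)·(k1 + 2k2 + 2k3 + k4) = 0.548745
y(0.55) ≈ 0.5487

0.5487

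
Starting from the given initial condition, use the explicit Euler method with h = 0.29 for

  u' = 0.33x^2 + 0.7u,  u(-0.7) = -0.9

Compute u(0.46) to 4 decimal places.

-1.7756

Euler: u_{n+1} = u_n + h·f(x_n, u_n).
x=-0.700000, u=-0.900000: f=-0.468300 → u ← -0.900000 + 0.29·(-0.468300) = -1.035807
x=-0.410000, u=-1.035807: f=-0.669592 → u ← -1.035807 + 0.29·(-0.669592) = -1.229989
x=-0.120000, u=-1.229989: f=-0.856240 → u ← -1.229989 + 0.29·(-0.856240) = -1.478298
x=0.170000, u=-1.478298: f=-1.025272 → u ← -1.478298 + 0.29·(-1.025272) = -1.775627
u(0.46) ≈ -1.7756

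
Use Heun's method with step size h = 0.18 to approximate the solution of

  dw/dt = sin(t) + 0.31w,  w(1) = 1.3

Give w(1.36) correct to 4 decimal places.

1.8018

Heun: k1 = f(t_n, w_n); k2 = f(t_n + h, w_n + h·k1); w_{n+1} = w_n + (h/2)·(k1 + k2).
t=1.000000, w=1.300000:
  k1 = f(1.000000, 1.300000) = 1.244471
  k2 = f(1.180000, 1.524005) = 1.397047
  w ← 1.300000 + (0.18/2)·(1.244471 + 1.397047) = 1.537737
t=1.180000, w=1.537737:
  k1 = f(1.180000, 1.537737) = 1.401304
  k2 = f(1.360000, 1.789971) = 1.532756
  w ← 1.537737 + (0.18/2)·(1.401304 + 1.532756) = 1.801802
w(1.36) ≈ 1.8018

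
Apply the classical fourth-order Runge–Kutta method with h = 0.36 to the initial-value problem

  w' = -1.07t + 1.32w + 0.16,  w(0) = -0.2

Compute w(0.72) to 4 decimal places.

RK4: k1 = f(t_n, w_n); k2 = f(t_n + h/2, w_n + (h/2)·k1); k3 = f(t_n + h/2, w_n + (h/2)·k2); k4 = f(t_n + h, w_n + h·k3); w_{n+1} = w_n + (h/6)·(k1 + 2k2 + 2k3 + k4).
t=0.000000, w=-0.200000:
  k1 = f(0.000000, -0.200000) = -0.104000
  k2 = f(0.180000, -0.218720) = -0.321310
  k3 = f(0.180000, -0.257836) = -0.372943
  k4 = f(0.360000, -0.334260) = -0.666423
  w ← -0.200000 + (0.36/6)·(k1 + 2k2 + 2k3 + k4) = -0.329536
t=0.360000, w=-0.329536:
  k1 = f(0.360000, -0.329536) = -0.660187
  k2 = f(0.540000, -0.448370) = -1.009648
  k3 = f(0.540000, -0.511272) = -1.092680
  k4 = f(0.720000, -0.722900) = -1.564629
  w ← -0.329536 + (0.36/6)·(k1 + 2k2 + 2k3 + k4) = -0.715304
w(0.72) ≈ -0.7153

-0.7153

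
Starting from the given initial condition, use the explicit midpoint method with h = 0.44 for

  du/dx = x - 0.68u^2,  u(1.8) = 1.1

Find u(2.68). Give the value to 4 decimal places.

Midpoint: k1 = f(x_n, u_n); k2 = f(x_n + h/2, u_n + (h/2)·k1); u_{n+1} = u_n + h·k2.
x=1.800000, u=1.100000:
  k1 = f(1.800000, 1.100000) = 0.977200
  k2 = f(2.020000, 1.314984) = 0.844156
  u ← 1.100000 + 0.44·0.844156 = 1.471428
x=2.240000, u=1.471428:
  k1 = f(2.240000, 1.471428) = 0.767731
  k2 = f(2.460000, 1.640329) = 0.630338
  u ← 1.471428 + 0.44·0.630338 = 1.748777
u(2.68) ≈ 1.7488

1.7488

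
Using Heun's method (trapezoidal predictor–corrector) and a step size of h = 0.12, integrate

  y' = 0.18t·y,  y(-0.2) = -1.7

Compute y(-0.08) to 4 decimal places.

Heun: k1 = f(t_n, y_n); k2 = f(t_n + h, y_n + h·k1); y_{n+1} = y_n + (h/2)·(k1 + k2).
t=-0.200000, y=-1.700000:
  k1 = f(-0.200000, -1.700000) = 0.061200
  k2 = f(-0.080000, -1.692656) = 0.024374
  y ← -1.700000 + (0.12/2)·(0.061200 + 0.024374) = -1.694866
y(-0.08) ≈ -1.6949

-1.6949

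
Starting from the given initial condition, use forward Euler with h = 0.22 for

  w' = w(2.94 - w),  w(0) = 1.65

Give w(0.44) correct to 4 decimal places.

2.5012

Euler: w_{n+1} = w_n + h·f(t_n, w_n).
t=0.000000, w=1.650000: f=2.128500 → w ← 1.650000 + 0.22·2.128500 = 2.118270
t=0.220000, w=2.118270: f=1.740646 → w ← 2.118270 + 0.22·1.740646 = 2.501212
w(0.44) ≈ 2.5012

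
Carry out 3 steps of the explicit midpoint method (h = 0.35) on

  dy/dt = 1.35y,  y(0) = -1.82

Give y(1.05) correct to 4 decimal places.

Midpoint: k1 = f(t_n, y_n); k2 = f(t_n + h/2, y_n + (h/2)·k1); y_{n+1} = y_n + h·k2.
t=0.000000, y=-1.820000:
  k1 = f(0.000000, -1.820000) = -2.457000
  k2 = f(0.175000, -2.249975) = -3.037466
  y ← -1.820000 + 0.35·(-3.037466) = -2.883113
t=0.350000, y=-2.883113:
  k1 = f(0.350000, -2.883113) = -3.892203
  k2 = f(0.525000, -3.564249) = -4.811736
  y ← -2.883113 + 0.35·(-4.811736) = -4.567221
t=0.700000, y=-4.567221:
  k1 = f(0.700000, -4.567221) = -6.165748
  k2 = f(0.875000, -5.646227) = -7.622406
  y ← -4.567221 + 0.35·(-7.622406) = -7.235063
y(1.05) ≈ -7.2351

-7.2351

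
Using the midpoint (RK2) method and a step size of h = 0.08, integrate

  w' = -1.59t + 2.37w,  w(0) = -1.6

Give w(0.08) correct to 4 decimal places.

Midpoint: k1 = f(t_n, w_n); k2 = f(t_n + h/2, w_n + (h/2)·k1); w_{n+1} = w_n + h·k2.
t=0.000000, w=-1.600000:
  k1 = f(0.000000, -1.600000) = -3.792000
  k2 = f(0.040000, -1.751680) = -4.215082
  w ← -1.600000 + 0.08·(-4.215082) = -1.937207
w(0.08) ≈ -1.9372

-1.9372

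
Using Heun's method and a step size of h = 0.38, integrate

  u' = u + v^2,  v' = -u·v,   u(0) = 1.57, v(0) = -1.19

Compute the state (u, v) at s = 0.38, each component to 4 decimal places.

2.6950, -0.5883

Heun on (u,v): k1 = f(s_n, state_n); k2 = f(s_n + h, state_n + h·k1); state_{n+1} = state_n + (h/2)·(k1 + k2).
0.000000: (1.570000, -1.190000)
  k1 = (2.986100, 1.868300)
  predictor → (2.704718, -0.480046)
  k2 = (2.935162, 1.298389)
  → (2.695040, -0.588329)
(u(0.38), v(0.38)) ≈ (2.6950, -0.5883)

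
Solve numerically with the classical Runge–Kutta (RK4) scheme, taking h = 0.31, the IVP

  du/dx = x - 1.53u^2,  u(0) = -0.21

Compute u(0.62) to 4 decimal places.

-0.0457

RK4: k1 = f(x_n, u_n); k2 = f(x_n + h/2, u_n + (h/2)·k1); k3 = f(x_n + h/2, u_n + (h/2)·k2); k4 = f(x_n + h, u_n + h·k3); u_{n+1} = u_n + (h/6)·(k1 + 2k2 + 2k3 + k4).
x=0.000000, u=-0.210000:
  k1 = f(0.000000, -0.210000) = -0.067473
  k2 = f(0.155000, -0.220458) = 0.080639
  k3 = f(0.155000, -0.197501) = 0.095320
  k4 = f(0.310000, -0.180451) = 0.260179
  u ← -0.210000 + (0.31/6)·(k1 + 2k2 + 2k3 + k4) = -0.181861
x=0.310000, u=-0.181861:
  k1 = f(0.310000, -0.181861) = 0.259398
  k2 = f(0.465000, -0.141654) = 0.434299
  k3 = f(0.465000, -0.114545) = 0.444926
  k4 = f(0.620000, -0.043934) = 0.617047
  u ← -0.181861 + (0.31/6)·(k1 + 2k2 + 2k3 + k4) = -0.045725
u(0.62) ≈ -0.0457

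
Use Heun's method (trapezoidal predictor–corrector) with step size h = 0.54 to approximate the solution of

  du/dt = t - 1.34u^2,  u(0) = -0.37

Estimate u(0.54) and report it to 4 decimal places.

Heun: k1 = f(t_n, u_n); k2 = f(t_n + h, u_n + h·k1); u_{n+1} = u_n + (h/2)·(k1 + k2).
t=0.000000, u=-0.370000:
  k1 = f(0.000000, -0.370000) = -0.183446
  k2 = f(0.540000, -0.469061) = 0.245176
  u ← -0.370000 + (0.54/2)·(-0.183446 + 0.245176) = -0.353333
u(0.54) ≈ -0.3533

-0.3533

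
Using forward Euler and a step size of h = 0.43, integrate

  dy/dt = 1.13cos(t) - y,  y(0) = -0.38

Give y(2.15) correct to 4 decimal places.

0.2177

Euler: y_{n+1} = y_n + h·f(t_n, y_n).
t=0.000000, y=-0.380000: f=1.510000 → y ← -0.380000 + 0.43·1.510000 = 0.269300
t=0.430000, y=0.269300: f=0.757831 → y ← 0.269300 + 0.43·0.757831 = 0.595167
t=0.860000, y=0.595167: f=0.142087 → y ← 0.595167 + 0.43·0.142087 = 0.656265
t=1.290000, y=0.656265: f=-0.343118 → y ← 0.656265 + 0.43·(-0.343118) = 0.508724
t=1.720000, y=0.508724: f=-0.676699 → y ← 0.508724 + 0.43·(-0.676699) = 0.217743
y(2.15) ≈ 0.2177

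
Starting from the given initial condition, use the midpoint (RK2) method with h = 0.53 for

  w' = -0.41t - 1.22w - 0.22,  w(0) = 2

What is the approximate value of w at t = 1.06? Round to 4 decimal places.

0.3415

Midpoint: k1 = f(t_n, w_n); k2 = f(t_n + h/2, w_n + (h/2)·k1); w_{n+1} = w_n + h·k2.
t=0.000000, w=2.000000:
  k1 = f(0.000000, 2.000000) = -2.660000
  k2 = f(0.265000, 1.295100) = -1.908672
  w ← 2.000000 + 0.53·(-1.908672) = 0.988404
t=0.530000, w=0.988404:
  k1 = f(0.530000, 0.988404) = -1.643153
  k2 = f(0.795000, 0.552968) = -1.220571
  w ← 0.988404 + 0.53·(-1.220571) = 0.341501
w(1.06) ≈ 0.3415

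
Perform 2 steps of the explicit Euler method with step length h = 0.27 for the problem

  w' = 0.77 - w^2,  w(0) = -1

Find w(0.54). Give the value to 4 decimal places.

-1.1588

Euler: w_{n+1} = w_n + h·f(s_n, w_n).
s=0.000000, w=-1.000000: f=-0.230000 → w ← -1.000000 + 0.27·(-0.230000) = -1.062100
s=0.270000, w=-1.062100: f=-0.358056 → w ← -1.062100 + 0.27·(-0.358056) = -1.158775
w(0.54) ≈ -1.1588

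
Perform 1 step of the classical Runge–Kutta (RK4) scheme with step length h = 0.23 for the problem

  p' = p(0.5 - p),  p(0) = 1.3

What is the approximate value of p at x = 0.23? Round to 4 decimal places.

RK4: k1 = f(x_n, p_n); k2 = f(x_n + h/2, p_n + (h/2)·k1); k3 = f(x_n + h/2, p_n + (h/2)·k2); k4 = f(x_n + h, p_n + h·k3); p_{n+1} = p_n + (h/6)·(k1 + 2k2 + 2k3 + k4).
x=0.000000, p=1.300000:
  k1 = f(0.000000, 1.300000) = -1.040000
  k2 = f(0.115000, 1.180400) = -0.803144
  k3 = f(0.115000, 1.207638) = -0.854571
  k4 = f(0.230000, 1.103449) = -0.665874
  p ← 1.300000 + (0.23/6)·(k1 + 2k2 + 2k3 + k4) = 1.107517
p(0.23) ≈ 1.1075

1.1075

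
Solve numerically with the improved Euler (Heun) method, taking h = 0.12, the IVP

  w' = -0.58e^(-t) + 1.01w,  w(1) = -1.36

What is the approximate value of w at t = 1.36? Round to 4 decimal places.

Heun: k1 = f(t_n, w_n); k2 = f(t_n + h, w_n + h·k1); w_{n+1} = w_n + (h/2)·(k1 + k2).
t=1.000000, w=-1.360000:
  k1 = f(1.000000, -1.360000) = -1.586970
  k2 = f(1.120000, -1.550436) = -1.755183
  w ← -1.360000 + (0.12/2)·(-1.586970 + (-1.755183)) = -1.560529
t=1.120000, w=-1.560529:
  k1 = f(1.120000, -1.560529) = -1.765377
  k2 = f(1.240000, -1.772374) = -1.957941
  w ← -1.560529 + (0.12/2)·(-1.765377 + (-1.957941)) = -1.783928
t=1.240000, w=-1.783928:
  k1 = f(1.240000, -1.783928) = -1.969610
  k2 = f(1.360000, -2.020281) = -2.189348
  w ← -1.783928 + (0.12/2)·(-1.969610 + (-2.189348)) = -2.033466
w(1.36) ≈ -2.0335

-2.0335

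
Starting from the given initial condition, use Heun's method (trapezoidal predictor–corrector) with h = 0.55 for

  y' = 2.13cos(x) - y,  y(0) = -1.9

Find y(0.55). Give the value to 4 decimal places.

-0.3794

Heun: k1 = f(x_n, y_n); k2 = f(x_n + h, y_n + h·k1); y_{n+1} = y_n + (h/2)·(k1 + k2).
x=0.000000, y=-1.900000:
  k1 = f(0.000000, -1.900000) = 4.030000
  k2 = f(0.550000, 0.316500) = 1.499377
  y ← -1.900000 + (0.55/2)·(4.030000 + 1.499377) = -0.379421
y(0.55) ≈ -0.3794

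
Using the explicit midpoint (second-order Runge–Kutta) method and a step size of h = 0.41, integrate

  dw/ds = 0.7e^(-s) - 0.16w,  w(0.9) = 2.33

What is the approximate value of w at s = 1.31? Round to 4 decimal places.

2.2734

Midpoint: k1 = f(s_n, w_n); k2 = f(s_n + h/2, w_n + (h/2)·k1); w_{n+1} = w_n + h·k2.
s=0.900000, w=2.330000:
  k1 = f(0.900000, 2.330000) = -0.088201
  k2 = f(1.105000, 2.311919) = -0.138059
  w ← 2.330000 + 0.41·(-0.138059) = 2.273396
w(1.31) ≈ 2.2734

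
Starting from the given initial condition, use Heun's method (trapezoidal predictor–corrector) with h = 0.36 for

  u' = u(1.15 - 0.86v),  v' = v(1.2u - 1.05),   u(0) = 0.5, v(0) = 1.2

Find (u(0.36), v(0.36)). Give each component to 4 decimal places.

0.5374, 1.0260

Heun on (u,v): k1 = f(x_n, state_n); k2 = f(x_n + h, state_n + h·k1); state_{n+1} = state_n + (h/2)·(k1 + k2).
0.000000: (0.500000, 1.200000)
  k1 = (0.059000, -0.540000)
  predictor → (0.521240, 1.005600)
  k2 = (0.148649, -0.426889)
  → (0.537377, 1.025960)
(u(0.36), v(0.36)) ≈ (0.5374, 1.0260)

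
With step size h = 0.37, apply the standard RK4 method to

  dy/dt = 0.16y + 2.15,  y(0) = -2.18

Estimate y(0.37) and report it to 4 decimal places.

RK4: k1 = f(t_n, y_n); k2 = f(t_n + h/2, y_n + (h/2)·k1); k3 = f(t_n + h/2, y_n + (h/2)·k2); k4 = f(t_n + h, y_n + h·k3); y_{n+1} = y_n + (h/6)·(k1 + 2k2 + 2k3 + k4).
t=0.000000, y=-2.180000:
  k1 = f(0.000000, -2.180000) = 1.801200
  k2 = f(0.185000, -1.846778) = 1.854516
  k3 = f(0.185000, -1.836915) = 1.856094
  k4 = f(0.370000, -1.493245) = 1.911081
  y ← -2.180000 + (0.37/6)·(k1 + 2k2 + 2k3 + k4) = -1.493434
y(0.37) ≈ -1.4934

-1.4934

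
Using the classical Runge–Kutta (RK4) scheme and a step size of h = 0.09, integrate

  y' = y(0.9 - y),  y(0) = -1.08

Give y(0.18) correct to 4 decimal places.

-1.6096

RK4: k1 = f(t_n, y_n); k2 = f(t_n + h/2, y_n + (h/2)·k1); k3 = f(t_n + h/2, y_n + (h/2)·k2); k4 = f(t_n + h, y_n + h·k3); y_{n+1} = y_n + (h/6)·(k1 + 2k2 + 2k3 + k4).
t=0.000000, y=-1.080000:
  k1 = f(0.000000, -1.080000) = -2.138400
  k2 = f(0.045000, -1.176228) = -2.442118
  k3 = f(0.045000, -1.189895) = -2.486757
  k4 = f(0.090000, -1.303808) = -2.873343
  y ← -1.080000 + (0.09/6)·(k1 + 2k2 + 2k3 + k4) = -1.303042
t=0.090000, y=-1.303042:
  k1 = f(0.090000, -1.303042) = -2.870658
  k2 = f(0.135000, -1.432222) = -3.340259
  k3 = f(0.135000, -1.453354) = -3.420257
  k4 = f(0.180000, -1.610865) = -4.044666
  y ← -1.303042 + (0.09/6)·(k1 + 2k2 + 2k3 + k4) = -1.609588
y(0.18) ≈ -1.6096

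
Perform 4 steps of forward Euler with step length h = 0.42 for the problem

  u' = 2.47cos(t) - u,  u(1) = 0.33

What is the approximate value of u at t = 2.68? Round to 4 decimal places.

Euler: u_{n+1} = u_n + h·f(t_n, u_n).
t=1.000000, u=0.330000: f=1.004547 → u ← 0.330000 + 0.42·1.004547 = 0.751910
t=1.420000, u=0.751910: f=-0.380853 → u ← 0.751910 + 0.42·(-0.380853) = 0.591951
t=1.840000, u=0.591951: f=-1.248882 → u ← 0.591951 + 0.42·(-1.248882) = 0.067421
t=2.260000, u=0.067421: f=-1.638150 → u ← 0.067421 + 0.42·(-1.638150) = -0.620602
u(2.68) ≈ -0.6206

-0.6206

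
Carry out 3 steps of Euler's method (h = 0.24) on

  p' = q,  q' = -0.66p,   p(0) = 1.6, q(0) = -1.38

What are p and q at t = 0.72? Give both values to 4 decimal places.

Euler on (p,q): p_{n+1} = p_n + h·p', q_{n+1} = q_n + h·q'.
0.000000: (1.600000, -1.380000); f=(-1.380000, -1.056000) → (1.268800, -1.633440)
0.240000: (1.268800, -1.633440); f=(-1.633440, -0.837408) → (0.876774, -1.834418)
0.480000: (0.876774, -1.834418); f=(-1.834418, -0.578671) → (0.436514, -1.973299)
(p(0.72), q(0.72)) ≈ (0.4365, -1.9733)

0.4365, -1.9733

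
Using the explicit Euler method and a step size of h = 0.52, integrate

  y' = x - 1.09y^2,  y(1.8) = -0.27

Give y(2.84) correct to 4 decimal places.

Euler: y_{n+1} = y_n + h·f(x_n, y_n).
x=1.800000, y=-0.270000: f=1.720539 → y ← -0.270000 + 0.52·1.720539 = 0.624680
x=2.320000, y=0.624680: f=1.894654 → y ← 0.624680 + 0.52·1.894654 = 1.609900
y(2.84) ≈ 1.6099

1.6099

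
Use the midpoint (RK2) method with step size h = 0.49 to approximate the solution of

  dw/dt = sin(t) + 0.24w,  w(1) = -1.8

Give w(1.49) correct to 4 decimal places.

-1.5357

Midpoint: k1 = f(t_n, w_n); k2 = f(t_n + h/2, w_n + (h/2)·k1); w_{n+1} = w_n + h·k2.
t=1.000000, w=-1.800000:
  k1 = f(1.000000, -1.800000) = 0.409471
  k2 = f(1.245000, -1.699680) = 0.539473
  w ← -1.800000 + 0.49·0.539473 = -1.535658
w(1.49) ≈ -1.5357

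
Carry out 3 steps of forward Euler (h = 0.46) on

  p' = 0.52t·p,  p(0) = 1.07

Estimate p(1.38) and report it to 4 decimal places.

Euler: p_{n+1} = p_n + h·f(t_n, p_n).
t=0.000000, p=1.070000: f=0.000000 → p ← 1.070000 + 0.46·0.000000 = 1.070000
t=0.460000, p=1.070000: f=0.255944 → p ← 1.070000 + 0.46·0.255944 = 1.187734
t=0.920000, p=1.187734: f=0.568212 → p ← 1.187734 + 0.46·0.568212 = 1.449112
p(1.38) ≈ 1.4491

1.4491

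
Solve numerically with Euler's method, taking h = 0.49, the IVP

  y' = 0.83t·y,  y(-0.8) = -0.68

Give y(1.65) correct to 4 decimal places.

Euler: y_{n+1} = y_n + h·f(t_n, y_n).
t=-0.800000, y=-0.680000: f=0.451520 → y ← -0.680000 + 0.49·0.451520 = -0.458755
t=-0.310000, y=-0.458755: f=0.118038 → y ← -0.458755 + 0.49·0.118038 = -0.400917
t=0.180000, y=-0.400917: f=-0.059897 → y ← -0.400917 + 0.49·(-0.059897) = -0.430266
t=0.670000, y=-0.430266: f=-0.239271 → y ← -0.430266 + 0.49·(-0.239271) = -0.547509
t=1.160000, y=-0.547509: f=-0.527142 → y ← -0.547509 + 0.49·(-0.527142) = -0.805808
y(1.65) ≈ -0.8058

-0.8058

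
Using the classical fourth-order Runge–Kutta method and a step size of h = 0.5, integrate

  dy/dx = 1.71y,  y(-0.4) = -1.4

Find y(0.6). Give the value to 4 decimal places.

-7.7114

RK4: k1 = f(x_n, y_n); k2 = f(x_n + h/2, y_n + (h/2)·k1); k3 = f(x_n + h/2, y_n + (h/2)·k2); k4 = f(x_n + h, y_n + h·k3); y_{n+1} = y_n + (h/6)·(k1 + 2k2 + 2k3 + k4).
x=-0.400000, y=-1.400000:
  k1 = f(-0.400000, -1.400000) = -2.394000
  k2 = f(-0.150000, -1.998500) = -3.417435
  k3 = f(-0.150000, -2.254359) = -3.854953
  k4 = f(0.100000, -3.327477) = -5.689985
  y ← -1.400000 + (0.5/6)·(k1 + 2k2 + 2k3 + k4) = -3.285730
x=0.100000, y=-3.285730:
  k1 = f(0.100000, -3.285730) = -5.618599
  k2 = f(0.350000, -4.690380) = -8.020550
  k3 = f(0.350000, -5.290868) = -9.047384
  k4 = f(0.600000, -7.809422) = -13.354112
  y ← -3.285730 + (0.5/6)·(k1 + 2k2 + 2k3 + k4) = -7.711445
y(0.6) ≈ -7.7114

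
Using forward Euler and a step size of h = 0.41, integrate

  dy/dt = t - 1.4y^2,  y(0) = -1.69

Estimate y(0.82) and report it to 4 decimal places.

Euler: y_{n+1} = y_n + h·f(t_n, y_n).
t=0.000000, y=-1.690000: f=-3.998540 → y ← -1.690000 + 0.41·(-3.998540) = -3.329401
t=0.410000, y=-3.329401: f=-15.108879 → y ← -3.329401 + 0.41·(-15.108879) = -9.524042
y(0.82) ≈ -9.5240

-9.5240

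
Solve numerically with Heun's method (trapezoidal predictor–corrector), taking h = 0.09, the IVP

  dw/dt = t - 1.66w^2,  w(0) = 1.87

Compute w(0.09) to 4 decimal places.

1.4772

Heun: k1 = f(t_n, w_n); k2 = f(t_n + h, w_n + h·k1); w_{n+1} = w_n + (h/2)·(k1 + k2).
t=0.000000, w=1.870000:
  k1 = f(0.000000, 1.870000) = -5.804854
  k2 = f(0.090000, 1.347563) = -2.924438
  w ← 1.870000 + (0.09/2)·(-5.804854 + (-2.924438)) = 1.477182
w(0.09) ≈ 1.4772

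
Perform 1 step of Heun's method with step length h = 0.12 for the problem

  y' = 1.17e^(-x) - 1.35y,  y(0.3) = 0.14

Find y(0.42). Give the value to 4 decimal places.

Heun: k1 = f(x_n, y_n); k2 = f(x_n + h, y_n + h·k1); y_{n+1} = y_n + (h/2)·(k1 + k2).
x=0.300000, y=0.140000:
  k1 = f(0.300000, 0.140000) = 0.677757
  k2 = f(0.420000, 0.221331) = 0.469948
  y ← 0.140000 + (0.12/2)·(0.677757 + 0.469948) = 0.208862
y(0.42) ≈ 0.2089

0.2089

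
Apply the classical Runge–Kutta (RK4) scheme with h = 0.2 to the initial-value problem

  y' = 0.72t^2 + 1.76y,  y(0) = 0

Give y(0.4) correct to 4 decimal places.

0.0185

RK4: k1 = f(t_n, y_n); k2 = f(t_n + h/2, y_n + (h/2)·k1); k3 = f(t_n + h/2, y_n + (h/2)·k2); k4 = f(t_n + h, y_n + h·k3); y_{n+1} = y_n + (h/6)·(k1 + 2k2 + 2k3 + k4).
t=0.000000, y=0.000000:
  k1 = f(0.000000, 0.000000) = 0.000000
  k2 = f(0.100000, 0.000000) = 0.007200
  k3 = f(0.100000, 0.000720) = 0.008467
  k4 = f(0.200000, 0.001693) = 0.031780
  y ← 0.000000 + (0.2/6)·(k1 + 2k2 + 2k3 + k4) = 0.002104
t=0.200000, y=0.002104:
  k1 = f(0.200000, 0.002104) = 0.032503
  k2 = f(0.300000, 0.005354) = 0.074223
  k3 = f(0.300000, 0.009526) = 0.081566
  k4 = f(0.400000, 0.018417) = 0.147614
  y ← 0.002104 + (0.2/6)·(k1 + 2k2 + 2k3 + k4) = 0.018494
y(0.4) ≈ 0.0185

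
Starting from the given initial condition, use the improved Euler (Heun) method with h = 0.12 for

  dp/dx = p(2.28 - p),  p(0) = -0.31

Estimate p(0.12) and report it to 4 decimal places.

-0.4237

Heun: k1 = f(x_n, p_n); k2 = f(x_n + h, p_n + h·k1); p_{n+1} = p_n + (h/2)·(k1 + k2).
x=0.000000, p=-0.310000:
  k1 = f(0.000000, -0.310000) = -0.802900
  k2 = f(0.120000, -0.406348) = -1.091592
  p ← -0.310000 + (0.12/2)·(-0.802900 + (-1.091592)) = -0.423670
p(0.12) ≈ -0.4237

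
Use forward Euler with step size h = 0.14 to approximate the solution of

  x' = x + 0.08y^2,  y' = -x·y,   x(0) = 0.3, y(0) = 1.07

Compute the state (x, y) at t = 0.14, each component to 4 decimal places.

Euler on (x,y): x_{n+1} = x_n + h·x', y_{n+1} = y_n + h·y'.
0.000000: (0.300000, 1.070000); f=(0.391592, -0.321000) → (0.354823, 1.025060)
(x(0.14), y(0.14)) ≈ (0.3548, 1.0251)

0.3548, 1.0251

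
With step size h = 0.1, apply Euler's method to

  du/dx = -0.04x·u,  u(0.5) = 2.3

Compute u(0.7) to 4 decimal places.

2.2899

Euler: u_{n+1} = u_n + h·f(x_n, u_n).
x=0.500000, u=2.300000: f=-0.046000 → u ← 2.300000 + 0.1·(-0.046000) = 2.295400
x=0.600000, u=2.295400: f=-0.055090 → u ← 2.295400 + 0.1·(-0.055090) = 2.289891
u(0.7) ≈ 2.2899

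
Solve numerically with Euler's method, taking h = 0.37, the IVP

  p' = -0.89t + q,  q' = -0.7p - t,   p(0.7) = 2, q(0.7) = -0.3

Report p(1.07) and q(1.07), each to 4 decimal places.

Euler on (p,q): p_{n+1} = p_n + h·p', q_{n+1} = q_n + h·q'.
0.700000: (2.000000, -0.300000); f=(-0.923000, -2.100000) → (1.658490, -1.077000)
(p(1.07), q(1.07)) ≈ (1.6585, -1.0770)

1.6585, -1.0770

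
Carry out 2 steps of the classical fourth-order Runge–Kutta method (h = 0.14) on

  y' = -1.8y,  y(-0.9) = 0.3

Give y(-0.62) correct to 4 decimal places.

RK4: k1 = f(t_n, y_n); k2 = f(t_n + h/2, y_n + (h/2)·k1); k3 = f(t_n + h/2, y_n + (h/2)·k2); k4 = f(t_n + h, y_n + h·k3); y_{n+1} = y_n + (h/6)·(k1 + 2k2 + 2k3 + k4).
t=-0.900000, y=0.300000:
  k1 = f(-0.900000, 0.300000) = -0.540000
  k2 = f(-0.830000, 0.262200) = -0.471960
  k3 = f(-0.830000, 0.266963) = -0.480533
  k4 = f(-0.760000, 0.232725) = -0.418906
  y ← 0.300000 + (0.14/6)·(k1 + 2k2 + 2k3 + k4) = 0.233176
t=-0.760000, y=0.233176:
  k1 = f(-0.760000, 0.233176) = -0.419717
  k2 = f(-0.690000, 0.203796) = -0.366832
  k3 = f(-0.690000, 0.207498) = -0.373496
  k4 = f(-0.620000, 0.180886) = -0.325596
  y ← 0.233176 + (0.14/6)·(k1 + 2k2 + 2k3 + k4) = 0.181237
y(-0.62) ≈ 0.1812

0.1812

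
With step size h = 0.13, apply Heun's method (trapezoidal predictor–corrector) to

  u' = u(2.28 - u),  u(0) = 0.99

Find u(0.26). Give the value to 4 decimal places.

1.3241

Heun: k1 = f(x_n, u_n); k2 = f(x_n + h, u_n + h·k1); u_{n+1} = u_n + (h/2)·(k1 + k2).
x=0.000000, u=0.990000:
  k1 = f(0.000000, 0.990000) = 1.277100
  k2 = f(0.130000, 1.156023) = 1.299343
  u ← 0.990000 + (0.13/2)·(1.277100 + 1.299343) = 1.157469
x=0.130000, u=1.157469:
  k1 = f(0.130000, 1.157469) = 1.299295
  k2 = f(0.260000, 1.326377) = 1.264864
  u ← 1.157469 + (0.13/2)·(1.299295 + 1.264864) = 1.324139
u(0.26) ≈ 1.3241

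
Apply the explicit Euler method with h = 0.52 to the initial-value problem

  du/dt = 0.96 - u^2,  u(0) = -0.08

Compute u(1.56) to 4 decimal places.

0.9703

Euler: u_{n+1} = u_n + h·f(t_n, u_n).
t=0.000000, u=-0.080000: f=0.953600 → u ← -0.080000 + 0.52·0.953600 = 0.415872
t=0.520000, u=0.415872: f=0.787050 → u ← 0.415872 + 0.52·0.787050 = 0.825138
t=1.040000, u=0.825138: f=0.279147 → u ← 0.825138 + 0.52·0.279147 = 0.970295
u(1.56) ≈ 0.9703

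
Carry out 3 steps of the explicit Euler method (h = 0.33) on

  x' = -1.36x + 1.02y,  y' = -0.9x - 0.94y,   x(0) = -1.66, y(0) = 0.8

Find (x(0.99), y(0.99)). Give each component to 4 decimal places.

0.3048, 0.6307

Euler on (x,y): x_{n+1} = x_n + h·x', y_{n+1} = y_n + h·y'.
0.000000: (-1.660000, 0.800000); f=(3.073600, 0.742000) → (-0.645712, 1.044860)
0.330000: (-0.645712, 1.044860); f=(1.943926, -0.401028) → (-0.004217, 0.912521)
0.660000: (-0.004217, 0.912521); f=(0.936506, -0.853975) → (0.304830, 0.630709)
(x(0.99), y(0.99)) ≈ (0.3048, 0.6307)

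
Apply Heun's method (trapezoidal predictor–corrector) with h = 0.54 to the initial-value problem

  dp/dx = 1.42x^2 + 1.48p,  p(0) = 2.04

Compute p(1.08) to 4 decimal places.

Heun: k1 = f(x_n, p_n); k2 = f(x_n + h, p_n + h·k1); p_{n+1} = p_n + (h/2)·(k1 + k2).
x=0.000000, p=2.040000:
  k1 = f(0.000000, 2.040000) = 3.019200
  k2 = f(0.540000, 3.670368) = 5.846217
  p ← 2.040000 + (0.54/2)·(3.019200 + 5.846217) = 4.433662
x=0.540000, p=4.433662:
  k1 = f(0.540000, 4.433662) = 6.975892
  k2 = f(1.080000, 8.200644) = 13.793242
  p ← 4.433662 + (0.54/2)·(6.975892 + 13.793242) = 10.041329
p(1.08) ≈ 10.0413

10.0413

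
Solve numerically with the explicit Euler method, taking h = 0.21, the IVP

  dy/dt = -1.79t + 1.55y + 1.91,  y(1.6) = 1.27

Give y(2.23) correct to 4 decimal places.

Euler: y_{n+1} = y_n + h·f(t_n, y_n).
t=1.600000, y=1.270000: f=1.014500 → y ← 1.270000 + 0.21·1.014500 = 1.483045
t=1.810000, y=1.483045: f=0.968820 → y ← 1.483045 + 0.21·0.968820 = 1.686497
t=2.020000, y=1.686497: f=0.908271 → y ← 1.686497 + 0.21·0.908271 = 1.877234
y(2.23) ≈ 1.8772

1.8772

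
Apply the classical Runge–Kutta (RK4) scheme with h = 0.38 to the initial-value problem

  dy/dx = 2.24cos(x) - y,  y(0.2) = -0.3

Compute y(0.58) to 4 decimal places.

RK4: k1 = f(x_n, y_n); k2 = f(x_n + h/2, y_n + (h/2)·k1); k3 = f(x_n + h/2, y_n + (h/2)·k2); k4 = f(x_n + h, y_n + h·k3); y_{n+1} = y_n + (h/6)·(k1 + 2k2 + 2k3 + k4).
x=0.200000, y=-0.300000:
  k1 = f(0.200000, -0.300000) = 2.495349
  k2 = f(0.390000, 0.174116) = 1.897680
  k3 = f(0.390000, 0.060559) = 2.011237
  k4 = f(0.580000, 0.464270) = 1.409406
  y ← -0.300000 + (0.38/6)·(k1 + 2k2 + 2k3 + k4) = 0.442431
y(0.58) ≈ 0.4424

0.4424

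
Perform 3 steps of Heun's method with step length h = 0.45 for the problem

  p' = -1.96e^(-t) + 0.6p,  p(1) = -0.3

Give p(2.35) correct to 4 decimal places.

Heun: k1 = f(t_n, p_n); k2 = f(t_n + h, p_n + h·k1); p_{n+1} = p_n + (h/2)·(k1 + k2).
t=1.000000, p=-0.300000:
  k1 = f(1.000000, -0.300000) = -0.901044
  k2 = f(1.450000, -0.705470) = -0.883040
  p ← -0.300000 + (0.45/2)·(-0.901044 + (-0.883040)) = -0.701419
t=1.450000, p=-0.701419:
  k1 = f(1.450000, -0.701419) = -0.880609
  k2 = f(1.900000, -1.097693) = -0.951770
  p ← -0.701419 + (0.45/2)·(-0.880609 + (-0.951770)) = -1.113704
t=1.900000, p=-1.113704:
  k1 = f(1.900000, -1.113704) = -0.961377
  k2 = f(2.350000, -1.546324) = -1.114718
  p ← -1.113704 + (0.45/2)·(-0.961377 + (-1.114718)) = -1.580825
p(2.35) ≈ -1.5808

-1.5808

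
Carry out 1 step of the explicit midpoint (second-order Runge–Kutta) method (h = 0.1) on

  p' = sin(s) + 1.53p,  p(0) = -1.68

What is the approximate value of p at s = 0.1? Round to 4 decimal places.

Midpoint: k1 = f(s_n, p_n); k2 = f(s_n + h/2, p_n + (h/2)·k1); p_{n+1} = p_n + h·k2.
s=0.000000, p=-1.680000:
  k1 = f(0.000000, -1.680000) = -2.570400
  k2 = f(0.050000, -1.808520) = -2.717056
  p ← -1.680000 + 0.1·(-2.717056) = -1.951706
p(0.1) ≈ -1.9517

-1.9517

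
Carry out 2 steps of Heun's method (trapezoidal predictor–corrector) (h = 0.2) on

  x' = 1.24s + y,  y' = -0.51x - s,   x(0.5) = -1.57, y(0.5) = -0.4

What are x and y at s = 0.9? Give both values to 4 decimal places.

-1.3680, -0.3748

Heun on (x,y): k1 = f(s_n, state_n); k2 = f(s_n + h, state_n + h·k1); state_{n+1} = state_n + (h/2)·(k1 + k2).
0.500000: (-1.570000, -0.400000)
  k1 = (0.220000, 0.300700)
  predictor → (-1.526000, -0.339860)
  k2 = (0.528140, 0.078260)
  → (-1.495186, -0.362104)
0.700000: (-1.495186, -0.362104)
  k1 = (0.505896, 0.062545)
  predictor → (-1.394007, -0.349595)
  k2 = (0.766405, -0.189057)
  → (-1.367956, -0.374755)
(x(0.9), y(0.9)) ≈ (-1.3680, -0.3748)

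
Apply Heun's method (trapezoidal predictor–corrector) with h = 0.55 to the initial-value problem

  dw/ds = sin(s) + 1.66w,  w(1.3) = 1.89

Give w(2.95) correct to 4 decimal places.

30.1056

Heun: k1 = f(s_n, w_n); k2 = f(s_n + h, w_n + h·k1); w_{n+1} = w_n + (h/2)·(k1 + k2).
s=1.300000, w=1.890000:
  k1 = f(1.300000, 1.890000) = 4.100958
  k2 = f(1.850000, 4.145527) = 7.842850
  w ← 1.890000 + (0.55/2)·(4.100958 + 7.842850) = 5.174547
s=1.850000, w=5.174547:
  k1 = f(1.850000, 5.174547) = 9.551024
  k2 = f(2.400000, 10.427610) = 17.985296
  w ← 5.174547 + (0.55/2)·(9.551024 + 17.985296) = 12.747035
s=2.400000, w=12.747035:
  k1 = f(2.400000, 12.747035) = 21.835542
  k2 = f(2.950000, 24.756583) = 41.286351
  w ← 12.747035 + (0.55/2)·(21.835542 + 41.286351) = 30.105556
w(2.95) ≈ 30.1056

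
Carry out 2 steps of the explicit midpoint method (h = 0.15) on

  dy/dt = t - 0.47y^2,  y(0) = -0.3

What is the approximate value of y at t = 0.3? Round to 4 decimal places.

-0.2673

Midpoint: k1 = f(t_n, y_n); k2 = f(t_n + h/2, y_n + (h/2)·k1); y_{n+1} = y_n + h·k2.
t=0.000000, y=-0.300000:
  k1 = f(0.000000, -0.300000) = -0.042300
  k2 = f(0.075000, -0.303173) = 0.031801
  y ← -0.300000 + 0.15·0.031801 = -0.295230
t=0.150000, y=-0.295230:
  k1 = f(0.150000, -0.295230) = 0.109034
  k2 = f(0.225000, -0.287052) = 0.186272
  y ← -0.295230 + 0.15·0.186272 = -0.267289
y(0.3) ≈ -0.2673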